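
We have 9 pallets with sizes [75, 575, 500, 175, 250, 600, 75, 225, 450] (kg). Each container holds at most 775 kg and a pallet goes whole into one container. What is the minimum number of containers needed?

Total = 600 + 575 + 500 + 450 + 250 + 225 + 175 + 75 + 75 = 2925 kg.
Lower bound: ⌈2925/775⌉ = 4 containers.
A packing using 4 containers:
  container 1: 600 + 175 = 775
  container 2: 575 + 75 + 75 = 725
  container 3: 500 + 250 = 750
  container 4: 450 + 225 = 675
This matches the lower bound, so 4 is optimal.

4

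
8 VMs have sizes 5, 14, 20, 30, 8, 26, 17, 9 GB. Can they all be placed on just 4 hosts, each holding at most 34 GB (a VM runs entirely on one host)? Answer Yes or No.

Yes

A valid assignment using 4 hosts:
  host 1: 30 = 30
  host 2: 26 + 8 = 34
  host 3: 20 + 14 = 34
  host 4: 17 + 9 + 5 = 31
Every load is within 34 GB, so 4 hosts suffice.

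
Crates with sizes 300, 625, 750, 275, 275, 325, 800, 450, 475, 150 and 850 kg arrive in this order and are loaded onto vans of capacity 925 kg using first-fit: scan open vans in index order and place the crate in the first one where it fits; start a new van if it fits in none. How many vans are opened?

6

  300 → van 1 (new)  [load 300/925]
  625 → van 1  [load 925/925]
  750 → van 2 (new)  [load 750/925]
  275 → van 3 (new)  [load 275/925]
  275 → van 3  [load 550/925]
  325 → van 3  [load 875/925]
  800 → van 4 (new)  [load 800/925]
  450 → van 5 (new)  [load 450/925]
  475 → van 5  [load 925/925]
  150 → van 2  [load 900/925]
  850 → van 6 (new)  [load 850/925]
6 vans opened.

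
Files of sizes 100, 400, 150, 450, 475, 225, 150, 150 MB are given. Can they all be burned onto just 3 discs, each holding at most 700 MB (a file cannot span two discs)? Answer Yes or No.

A valid assignment using 3 discs:
  disc 1: 475 + 225 = 700
  disc 2: 450 + 150 + 100 = 700
  disc 3: 400 + 150 + 150 = 700
Every load is within 700 MB, so 3 discs suffice.

Yes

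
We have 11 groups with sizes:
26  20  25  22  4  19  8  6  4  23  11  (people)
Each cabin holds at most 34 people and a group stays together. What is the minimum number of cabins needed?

6

Total = 26 + 25 + 23 + 22 + 20 + 19 + 11 + 8 + 6 + 4 + 4 = 168 people.
Lower bound: ⌈168/34⌉ = 5 cabins.
Also, 6 groups each exceed 17 people, and no two of those can share a cabin, so at least 6 cabins are needed.
A packing using 6 cabins:
  cabin 1: 26 + 8 = 34
  cabin 2: 25 + 6 = 31
  cabin 3: 23 + 11 = 34
  cabin 4: 22 + 4 + 4 = 30
  cabin 5: 20 = 20
  cabin 6: 19 = 19
This matches the lower bound, so 6 is optimal.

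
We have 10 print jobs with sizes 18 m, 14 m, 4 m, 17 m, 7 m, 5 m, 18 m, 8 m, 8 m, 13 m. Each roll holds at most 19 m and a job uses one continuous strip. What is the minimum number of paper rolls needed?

Total = 18 + 18 + 17 + 14 + 13 + 8 + 8 + 7 + 5 + 4 = 112 m.
Lower bound: ⌈112/19⌉ = 6 paper rolls.
A packing using 7 paper rolls:
  roll 1: 18 = 18
  roll 2: 18 = 18
  roll 3: 17 = 17
  roll 4: 14 + 5 = 19
  roll 5: 13 + 4 = 17
  roll 6: 8 + 8 = 16
  roll 7: 7 = 7
No arrangement into 6 paper rolls stays within capacity, so 7 is optimal.

7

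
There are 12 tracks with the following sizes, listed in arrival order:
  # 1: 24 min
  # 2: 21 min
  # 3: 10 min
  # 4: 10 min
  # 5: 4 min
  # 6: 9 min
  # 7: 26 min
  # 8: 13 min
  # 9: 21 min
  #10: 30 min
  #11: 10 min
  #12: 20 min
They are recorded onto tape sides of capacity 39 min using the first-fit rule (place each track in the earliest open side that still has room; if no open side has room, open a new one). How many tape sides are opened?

6

  24 → side 1 (new)  [load 24/39]
  21 → side 2 (new)  [load 21/39]
  10 → side 1  [load 34/39]
  10 → side 2  [load 31/39]
  4 → side 1  [load 38/39]
  9 → side 3 (new)  [load 9/39]
  26 → side 3  [load 35/39]
  13 → side 4 (new)  [load 13/39]
  21 → side 4  [load 34/39]
  30 → side 5 (new)  [load 30/39]
  10 → side 6 (new)  [load 10/39]
  20 → side 6  [load 30/39]
6 tape sides opened.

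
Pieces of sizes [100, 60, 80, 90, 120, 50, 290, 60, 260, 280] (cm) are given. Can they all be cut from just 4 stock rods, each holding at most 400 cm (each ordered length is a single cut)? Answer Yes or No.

A valid assignment using 4 stock rods:
  stock rod 1: 290 + 100 = 390
  stock rod 2: 280 + 120 = 400
  stock rod 3: 260 + 90 + 50 = 400
  stock rod 4: 80 + 60 + 60 = 200
Every load is within 400 cm, so 4 stock rods suffice.

Yes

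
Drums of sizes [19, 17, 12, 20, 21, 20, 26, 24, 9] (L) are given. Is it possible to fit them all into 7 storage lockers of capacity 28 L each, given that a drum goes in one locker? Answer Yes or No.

No

Total = 168 L; ⌈168/28⌉ = 6.
7 drums each exceed half the capacity and cannot share a locker, forcing at least 7 storage lockers.
The bound of 7 does not rule out 7, but exhaustive search shows no assignment into 7 storage lockers of capacity 28 L exists — the minimum is 8.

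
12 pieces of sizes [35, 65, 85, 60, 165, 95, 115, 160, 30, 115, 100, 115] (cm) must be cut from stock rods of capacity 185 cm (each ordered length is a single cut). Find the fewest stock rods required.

Total = 165 + 160 + 115 + 115 + 115 + 100 + 95 + 85 + 65 + 60 + 35 + 30 = 1140 cm.
Lower bound: ⌈1140/185⌉ = 7 stock rods.
A packing using 7 stock rods:
  stock rod 1: 165 = 165
  stock rod 2: 160 = 160
  stock rod 3: 115 + 65 = 180
  stock rod 4: 115 + 60 = 175
  stock rod 5: 115 + 35 + 30 = 180
  stock rod 6: 100 + 85 = 185
  stock rod 7: 95 = 95
This matches the lower bound, so 7 is optimal.

7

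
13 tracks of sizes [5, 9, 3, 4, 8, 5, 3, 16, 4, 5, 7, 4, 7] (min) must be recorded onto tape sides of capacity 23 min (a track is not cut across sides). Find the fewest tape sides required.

4

Total = 16 + 9 + 8 + 7 + 7 + 5 + 5 + 5 + 4 + 4 + 4 + 3 + 3 = 80 min.
Lower bound: ⌈80/23⌉ = 4 tape sides.
A packing using 4 tape sides:
  side 1: 16 + 7 = 23
  side 2: 9 + 8 + 5 = 22
  side 3: 7 + 5 + 5 + 4 = 21
  side 4: 4 + 4 + 3 + 3 = 14
This matches the lower bound, so 4 is optimal.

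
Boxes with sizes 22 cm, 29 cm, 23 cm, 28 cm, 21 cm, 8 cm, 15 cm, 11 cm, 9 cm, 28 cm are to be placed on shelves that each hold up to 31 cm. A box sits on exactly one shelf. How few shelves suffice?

Total = 29 + 28 + 28 + 23 + 22 + 21 + 15 + 11 + 9 + 8 = 194 cm.
Lower bound: ⌈194/31⌉ = 7 shelves.
A packing using 7 shelves:
  shelf 1: 29 = 29
  shelf 2: 28 = 28
  shelf 3: 28 = 28
  shelf 4: 23 + 8 = 31
  shelf 5: 22 + 9 = 31
  shelf 6: 21 = 21
  shelf 7: 15 + 11 = 26
This matches the lower bound, so 7 is optimal.

7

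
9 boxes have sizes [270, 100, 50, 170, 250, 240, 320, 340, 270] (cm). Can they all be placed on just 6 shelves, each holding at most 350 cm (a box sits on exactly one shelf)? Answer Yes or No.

No

Total = 2010 cm; ⌈2010/350⌉ = 6.
The bound of 6 does not rule out 6, but exhaustive search shows no assignment into 6 shelves of capacity 350 cm exists — the minimum is 7.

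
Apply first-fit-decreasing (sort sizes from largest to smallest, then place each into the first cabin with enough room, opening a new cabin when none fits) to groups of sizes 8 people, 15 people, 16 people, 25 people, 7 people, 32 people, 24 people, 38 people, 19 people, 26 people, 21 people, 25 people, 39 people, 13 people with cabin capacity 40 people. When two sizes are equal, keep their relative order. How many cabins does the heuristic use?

8

Sorted descending: 39, 38, 32, 26, 25, 25, 24, 21, 19, 16, 15, 13, 8, 7.
  39 → cabin 1 (new)  [load 39/40]
  38 → cabin 2 (new)  [load 38/40]
  32 → cabin 3 (new)  [load 32/40]
  26 → cabin 4 (new)  [load 26/40]
  25 → cabin 5 (new)  [load 25/40]
  25 → cabin 6 (new)  [load 25/40]
  24 → cabin 7 (new)  [load 24/40]
  21 → cabin 8 (new)  [load 21/40]
  19 → cabin 8  [load 40/40]
  16 → cabin 7  [load 40/40]
  15 → cabin 5  [load 40/40]
  13 → cabin 4  [load 39/40]
  8 → cabin 3  [load 40/40]
  7 → cabin 6  [load 32/40]
8 cabins opened.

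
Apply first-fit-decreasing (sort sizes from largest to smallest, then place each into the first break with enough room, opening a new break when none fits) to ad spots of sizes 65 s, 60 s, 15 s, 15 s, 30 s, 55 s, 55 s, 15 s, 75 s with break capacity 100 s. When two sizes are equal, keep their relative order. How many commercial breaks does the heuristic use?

Sorted descending: 75, 65, 60, 55, 55, 30, 15, 15, 15.
  75 → break 1 (new)  [load 75/100]
  65 → break 2 (new)  [load 65/100]
  60 → break 3 (new)  [load 60/100]
  55 → break 4 (new)  [load 55/100]
  55 → break 5 (new)  [load 55/100]
  30 → break 2  [load 95/100]
  15 → break 1  [load 90/100]
  15 → break 3  [load 75/100]
  15 → break 3  [load 90/100]
5 commercial breaks opened.

5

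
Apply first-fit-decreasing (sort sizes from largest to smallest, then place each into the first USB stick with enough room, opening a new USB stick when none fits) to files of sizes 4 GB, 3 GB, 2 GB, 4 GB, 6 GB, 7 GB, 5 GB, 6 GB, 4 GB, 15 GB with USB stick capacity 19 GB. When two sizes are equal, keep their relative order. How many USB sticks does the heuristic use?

3

Sorted descending: 15, 7, 6, 6, 5, 4, 4, 4, 3, 2.
  15 → USB stick 1 (new)  [load 15/19]
  7 → USB stick 2 (new)  [load 7/19]
  6 → USB stick 2  [load 13/19]
  6 → USB stick 2  [load 19/19]
  5 → USB stick 3 (new)  [load 5/19]
  4 → USB stick 1  [load 19/19]
  4 → USB stick 3  [load 9/19]
  4 → USB stick 3  [load 13/19]
  3 → USB stick 3  [load 16/19]
  2 → USB stick 3  [load 18/19]
3 USB sticks opened.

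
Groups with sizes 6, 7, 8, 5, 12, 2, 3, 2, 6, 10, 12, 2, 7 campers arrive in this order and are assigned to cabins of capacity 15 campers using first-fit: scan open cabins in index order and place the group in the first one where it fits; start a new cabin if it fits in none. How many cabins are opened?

  6 → cabin 1 (new)  [load 6/15]
  7 → cabin 1  [load 13/15]
  8 → cabin 2 (new)  [load 8/15]
  5 → cabin 2  [load 13/15]
  12 → cabin 3 (new)  [load 12/15]
  2 → cabin 1  [load 15/15]
  3 → cabin 3  [load 15/15]
  2 → cabin 2  [load 15/15]
  6 → cabin 4 (new)  [load 6/15]
  10 → cabin 5 (new)  [load 10/15]
  12 → cabin 6 (new)  [load 12/15]
  2 → cabin 4  [load 8/15]
  7 → cabin 4  [load 15/15]
6 cabins opened.

6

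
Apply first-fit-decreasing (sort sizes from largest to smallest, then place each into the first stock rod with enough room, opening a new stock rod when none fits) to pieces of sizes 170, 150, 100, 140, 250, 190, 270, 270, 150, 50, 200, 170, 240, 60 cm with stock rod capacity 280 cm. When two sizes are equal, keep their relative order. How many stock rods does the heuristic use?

Sorted descending: 270, 270, 250, 240, 200, 190, 170, 170, 150, 150, 140, 100, 60, 50.
  270 → stock rod 1 (new)  [load 270/280]
  270 → stock rod 2 (new)  [load 270/280]
  250 → stock rod 3 (new)  [load 250/280]
  240 → stock rod 4 (new)  [load 240/280]
  200 → stock rod 5 (new)  [load 200/280]
  190 → stock rod 6 (new)  [load 190/280]
  170 → stock rod 7 (new)  [load 170/280]
  170 → stock rod 8 (new)  [load 170/280]
  150 → stock rod 9 (new)  [load 150/280]
  150 → stock rod 10 (new)  [load 150/280]
  140 → stock rod 11 (new)  [load 140/280]
  100 → stock rod 7  [load 270/280]
  60 → stock rod 5  [load 260/280]
  50 → stock rod 6  [load 240/280]
11 stock rods opened.

11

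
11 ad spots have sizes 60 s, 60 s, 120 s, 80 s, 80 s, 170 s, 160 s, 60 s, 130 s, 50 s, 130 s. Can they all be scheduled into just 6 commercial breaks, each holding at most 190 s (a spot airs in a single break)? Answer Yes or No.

No

Total = 1100 s; ⌈1100/190⌉ = 6.
The bound of 6 does not rule out 6, but exhaustive search shows no assignment into 6 commercial breaks of capacity 190 s exists — the minimum is 7.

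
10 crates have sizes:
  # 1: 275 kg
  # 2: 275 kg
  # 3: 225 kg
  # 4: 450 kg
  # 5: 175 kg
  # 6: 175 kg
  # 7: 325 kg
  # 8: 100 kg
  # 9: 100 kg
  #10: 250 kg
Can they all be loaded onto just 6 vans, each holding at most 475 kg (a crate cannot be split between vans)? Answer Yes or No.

A valid assignment using 6 vans:
  van 1: 450 = 450
  van 2: 325 + 100 = 425
  van 3: 275 + 175 = 450
  van 4: 275 + 175 = 450
  van 5: 250 + 225 = 475
  van 6: 100 = 100
Every load is within 475 kg, so 6 vans suffice.

Yes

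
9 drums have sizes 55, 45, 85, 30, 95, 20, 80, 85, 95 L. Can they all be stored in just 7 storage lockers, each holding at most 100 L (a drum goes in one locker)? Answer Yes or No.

A valid assignment using 7 storage lockers:
  locker 1: 95 = 95
  locker 2: 95 = 95
  locker 3: 85 = 85
  locker 4: 85 = 85
  locker 5: 80 + 20 = 100
  locker 6: 55 + 45 = 100
  locker 7: 30 = 30
Every load is within 100 L, so 7 storage lockers suffice.

Yes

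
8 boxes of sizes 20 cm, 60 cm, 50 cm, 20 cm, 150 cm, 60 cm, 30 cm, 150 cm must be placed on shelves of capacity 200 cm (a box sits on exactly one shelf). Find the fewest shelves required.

3

Total = 150 + 150 + 60 + 60 + 50 + 30 + 20 + 20 = 540 cm.
Lower bound: ⌈540/200⌉ = 3 shelves.
A packing using 3 shelves:
  shelf 1: 150 + 50 = 200
  shelf 2: 150 + 30 + 20 = 200
  shelf 3: 60 + 60 + 20 = 140
This matches the lower bound, so 3 is optimal.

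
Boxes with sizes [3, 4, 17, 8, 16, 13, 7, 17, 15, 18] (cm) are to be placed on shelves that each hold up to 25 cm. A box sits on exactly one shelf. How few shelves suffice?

6

Total = 18 + 17 + 17 + 16 + 15 + 13 + 8 + 7 + 4 + 3 = 118 cm.
Lower bound: ⌈118/25⌉ = 5 shelves.
Also, 6 boxes each exceed 25/2 cm, and no two of those can share a shelf, so at least 6 shelves are needed.
A packing using 6 shelves:
  shelf 1: 18 + 7 = 25
  shelf 2: 17 + 8 = 25
  shelf 3: 17 + 4 + 3 = 24
  shelf 4: 16 = 16
  shelf 5: 15 = 15
  shelf 6: 13 = 13
This matches the lower bound, so 6 is optimal.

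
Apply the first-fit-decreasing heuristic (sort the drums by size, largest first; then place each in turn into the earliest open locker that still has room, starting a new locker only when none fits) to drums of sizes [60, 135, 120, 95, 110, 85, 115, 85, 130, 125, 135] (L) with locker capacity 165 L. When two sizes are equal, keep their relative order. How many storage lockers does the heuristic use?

Sorted descending: 135, 135, 130, 125, 120, 115, 110, 95, 85, 85, 60.
  135 → locker 1 (new)  [load 135/165]
  135 → locker 2 (new)  [load 135/165]
  130 → locker 3 (new)  [load 130/165]
  125 → locker 4 (new)  [load 125/165]
  120 → locker 5 (new)  [load 120/165]
  115 → locker 6 (new)  [load 115/165]
  110 → locker 7 (new)  [load 110/165]
  95 → locker 8 (new)  [load 95/165]
  85 → locker 9 (new)  [load 85/165]
  85 → locker 10 (new)  [load 85/165]
  60 → locker 8  [load 155/165]
10 storage lockers opened.

10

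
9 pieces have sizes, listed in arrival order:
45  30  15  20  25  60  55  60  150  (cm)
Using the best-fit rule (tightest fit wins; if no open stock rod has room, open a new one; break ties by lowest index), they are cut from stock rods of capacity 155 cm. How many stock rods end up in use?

4

  45 → stock rod 1 (new)  [load 45/155]
  30 → stock rod 1  [load 75/155]
  15 → stock rod 1  [load 90/155]
  20 → stock rod 1  [load 110/155]
  25 → stock rod 1  [load 135/155]
  60 → stock rod 2 (new)  [load 60/155]
  55 → stock rod 2  [load 115/155]
  60 → stock rod 3 (new)  [load 60/155]
  150 → stock rod 4 (new)  [load 150/155]
4 stock rods opened.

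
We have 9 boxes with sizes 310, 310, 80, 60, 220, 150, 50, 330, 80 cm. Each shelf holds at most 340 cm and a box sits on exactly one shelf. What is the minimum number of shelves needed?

5

Total = 330 + 310 + 310 + 220 + 150 + 80 + 80 + 60 + 50 = 1590 cm.
Lower bound: ⌈1590/340⌉ = 5 shelves.
A packing using 5 shelves:
  shelf 1: 330 = 330
  shelf 2: 310 = 310
  shelf 3: 310 = 310
  shelf 4: 220 + 80 = 300
  shelf 5: 150 + 80 + 60 + 50 = 340
This matches the lower bound, so 5 is optimal.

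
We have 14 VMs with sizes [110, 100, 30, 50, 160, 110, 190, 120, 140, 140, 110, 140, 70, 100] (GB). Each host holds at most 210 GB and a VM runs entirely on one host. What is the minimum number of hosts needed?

9

Total = 190 + 160 + 140 + 140 + 140 + 120 + 110 + 110 + 110 + 100 + 100 + 70 + 50 + 30 = 1570 GB.
Lower bound: ⌈1570/210⌉ = 8 hosts.
Also, 9 VMs each exceed 105 GB, and no two of those can share a host, so at least 9 hosts are needed.
A packing using 9 hosts:
  host 1: 190 = 190
  host 2: 160 + 50 = 210
  host 3: 140 + 70 = 210
  host 4: 140 + 30 = 170
  host 5: 140 = 140
  host 6: 120 = 120
  host 7: 110 + 100 = 210
  host 8: 110 + 100 = 210
  host 9: 110 = 110
This matches the lower bound, so 9 is optimal.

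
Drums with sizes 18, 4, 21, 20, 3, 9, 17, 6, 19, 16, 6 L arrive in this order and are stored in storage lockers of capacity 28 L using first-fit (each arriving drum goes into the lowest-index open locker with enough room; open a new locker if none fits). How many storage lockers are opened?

  18 → locker 1 (new)  [load 18/28]
  4 → locker 1  [load 22/28]
  21 → locker 2 (new)  [load 21/28]
  20 → locker 3 (new)  [load 20/28]
  3 → locker 1  [load 25/28]
  9 → locker 4 (new)  [load 9/28]
  17 → locker 4  [load 26/28]
  6 → locker 2  [load 27/28]
  19 → locker 5 (new)  [load 19/28]
  16 → locker 6 (new)  [load 16/28]
  6 → locker 3  [load 26/28]
6 storage lockers opened.

6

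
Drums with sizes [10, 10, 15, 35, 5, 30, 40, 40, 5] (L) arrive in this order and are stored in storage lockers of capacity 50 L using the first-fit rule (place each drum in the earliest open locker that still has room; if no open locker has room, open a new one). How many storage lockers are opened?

5

  10 → locker 1 (new)  [load 10/50]
  10 → locker 1  [load 20/50]
  15 → locker 1  [load 35/50]
  35 → locker 2 (new)  [load 35/50]
  5 → locker 1  [load 40/50]
  30 → locker 3 (new)  [load 30/50]
  40 → locker 4 (new)  [load 40/50]
  40 → locker 5 (new)  [load 40/50]
  5 → locker 1  [load 45/50]
5 storage lockers opened.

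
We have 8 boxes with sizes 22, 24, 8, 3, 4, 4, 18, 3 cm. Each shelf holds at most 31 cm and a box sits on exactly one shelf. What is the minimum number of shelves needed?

Total = 24 + 22 + 18 + 8 + 4 + 4 + 3 + 3 = 86 cm.
Lower bound: ⌈86/31⌉ = 3 shelves.
A packing using 3 shelves:
  shelf 1: 24 + 4 + 3 = 31
  shelf 2: 22 + 8 = 30
  shelf 3: 18 + 4 + 3 = 25
This matches the lower bound, so 3 is optimal.

3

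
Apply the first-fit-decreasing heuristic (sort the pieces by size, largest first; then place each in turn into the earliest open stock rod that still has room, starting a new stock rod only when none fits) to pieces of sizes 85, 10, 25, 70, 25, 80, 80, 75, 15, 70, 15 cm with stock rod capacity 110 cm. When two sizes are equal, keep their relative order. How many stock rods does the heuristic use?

6

Sorted descending: 85, 80, 80, 75, 70, 70, 25, 25, 15, 15, 10.
  85 → stock rod 1 (new)  [load 85/110]
  80 → stock rod 2 (new)  [load 80/110]
  80 → stock rod 3 (new)  [load 80/110]
  75 → stock rod 4 (new)  [load 75/110]
  70 → stock rod 5 (new)  [load 70/110]
  70 → stock rod 6 (new)  [load 70/110]
  25 → stock rod 1  [load 110/110]
  25 → stock rod 2  [load 105/110]
  15 → stock rod 3  [load 95/110]
  15 → stock rod 3  [load 110/110]
  10 → stock rod 4  [load 85/110]
6 stock rods opened.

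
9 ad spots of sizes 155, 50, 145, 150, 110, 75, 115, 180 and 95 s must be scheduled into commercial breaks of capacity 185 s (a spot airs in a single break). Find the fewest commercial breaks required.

7

Total = 180 + 155 + 150 + 145 + 115 + 110 + 95 + 75 + 50 = 1075 s.
Lower bound: ⌈1075/185⌉ = 6 commercial breaks.
Also, 7 ad spots each exceed 185/2 s, and no two of those can share a break, so at least 7 commercial breaks are needed.
A packing using 7 commercial breaks:
  break 1: 180 = 180
  break 2: 155 = 155
  break 3: 150 = 150
  break 4: 145 = 145
  break 5: 115 + 50 = 165
  break 6: 110 + 75 = 185
  break 7: 95 = 95
This matches the lower bound, so 7 is optimal.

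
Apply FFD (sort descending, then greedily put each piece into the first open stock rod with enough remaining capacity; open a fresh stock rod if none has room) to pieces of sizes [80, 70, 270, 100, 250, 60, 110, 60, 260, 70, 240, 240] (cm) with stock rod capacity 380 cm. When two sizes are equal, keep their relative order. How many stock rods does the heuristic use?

Sorted descending: 270, 260, 250, 240, 240, 110, 100, 80, 70, 70, 60, 60.
  270 → stock rod 1 (new)  [load 270/380]
  260 → stock rod 2 (new)  [load 260/380]
  250 → stock rod 3 (new)  [load 250/380]
  240 → stock rod 4 (new)  [load 240/380]
  240 → stock rod 5 (new)  [load 240/380]
  110 → stock rod 1  [load 380/380]
  100 → stock rod 2  [load 360/380]
  80 → stock rod 3  [load 330/380]
  70 → stock rod 4  [load 310/380]
  70 → stock rod 4  [load 380/380]
  60 → stock rod 5  [load 300/380]
  60 → stock rod 5  [load 360/380]
5 stock rods opened.

5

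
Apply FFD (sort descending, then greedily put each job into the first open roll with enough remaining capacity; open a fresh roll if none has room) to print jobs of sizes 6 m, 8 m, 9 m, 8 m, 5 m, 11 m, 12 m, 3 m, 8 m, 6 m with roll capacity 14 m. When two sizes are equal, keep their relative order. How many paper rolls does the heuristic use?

6

Sorted descending: 12, 11, 9, 8, 8, 8, 6, 6, 5, 3.
  12 → roll 1 (new)  [load 12/14]
  11 → roll 2 (new)  [load 11/14]
  9 → roll 3 (new)  [load 9/14]
  8 → roll 4 (new)  [load 8/14]
  8 → roll 5 (new)  [load 8/14]
  8 → roll 6 (new)  [load 8/14]
  6 → roll 4  [load 14/14]
  6 → roll 5  [load 14/14]
  5 → roll 3  [load 14/14]
  3 → roll 2  [load 14/14]
6 paper rolls opened.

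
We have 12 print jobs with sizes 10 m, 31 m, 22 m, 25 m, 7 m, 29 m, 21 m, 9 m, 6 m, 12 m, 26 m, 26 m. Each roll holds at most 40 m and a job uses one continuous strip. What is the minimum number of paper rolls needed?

7

Total = 31 + 29 + 26 + 26 + 25 + 22 + 21 + 12 + 10 + 9 + 7 + 6 = 224 m.
Lower bound: ⌈224/40⌉ = 6 paper rolls.
Also, 7 print jobs each exceed 20 m, and no two of those can share a roll, so at least 7 paper rolls are needed.
A packing using 7 paper rolls:
  roll 1: 31 + 9 = 40
  roll 2: 29 + 10 = 39
  roll 3: 26 + 12 = 38
  roll 4: 26 + 7 + 6 = 39
  roll 5: 25 = 25
  roll 6: 22 = 22
  roll 7: 21 = 21
This matches the lower bound, so 7 is optimal.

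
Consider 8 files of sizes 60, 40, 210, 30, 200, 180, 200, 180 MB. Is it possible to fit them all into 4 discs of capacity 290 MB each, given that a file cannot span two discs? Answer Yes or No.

Total = 1100 MB; ⌈1100/290⌉ = 4.
5 files each exceed half the capacity and cannot share a disc, forcing at least 5 discs.
At least 5 discs are required, but only 4 are allowed.

No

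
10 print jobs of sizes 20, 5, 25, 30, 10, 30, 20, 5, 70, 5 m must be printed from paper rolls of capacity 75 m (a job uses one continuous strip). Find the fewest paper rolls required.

Total = 70 + 30 + 30 + 25 + 20 + 20 + 10 + 5 + 5 + 5 = 220 m.
Lower bound: ⌈220/75⌉ = 3 paper rolls.
A packing using 3 paper rolls:
  roll 1: 70 + 5 = 75
  roll 2: 30 + 30 + 10 + 5 = 75
  roll 3: 25 + 20 + 20 + 5 = 70
This matches the lower bound, so 3 is optimal.

3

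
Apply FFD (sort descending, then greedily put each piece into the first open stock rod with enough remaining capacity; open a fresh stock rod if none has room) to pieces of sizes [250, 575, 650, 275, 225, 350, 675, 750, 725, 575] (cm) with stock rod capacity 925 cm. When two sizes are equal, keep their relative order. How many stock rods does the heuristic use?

6

Sorted descending: 750, 725, 675, 650, 575, 575, 350, 275, 250, 225.
  750 → stock rod 1 (new)  [load 750/925]
  725 → stock rod 2 (new)  [load 725/925]
  675 → stock rod 3 (new)  [load 675/925]
  650 → stock rod 4 (new)  [load 650/925]
  575 → stock rod 5 (new)  [load 575/925]
  575 → stock rod 6 (new)  [load 575/925]
  350 → stock rod 5  [load 925/925]
  275 → stock rod 4  [load 925/925]
  250 → stock rod 3  [load 925/925]
  225 → stock rod 6  [load 800/925]
6 stock rods opened.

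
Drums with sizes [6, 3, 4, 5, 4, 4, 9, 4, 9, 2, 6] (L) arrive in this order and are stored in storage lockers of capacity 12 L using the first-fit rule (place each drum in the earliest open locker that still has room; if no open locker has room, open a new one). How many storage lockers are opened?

6

  6 → locker 1 (new)  [load 6/12]
  3 → locker 1  [load 9/12]
  4 → locker 2 (new)  [load 4/12]
  5 → locker 2  [load 9/12]
  4 → locker 3 (new)  [load 4/12]
  4 → locker 3  [load 8/12]
  9 → locker 4 (new)  [load 9/12]
  4 → locker 3  [load 12/12]
  9 → locker 5 (new)  [load 9/12]
  2 → locker 1  [load 11/12]
  6 → locker 6 (new)  [load 6/12]
6 storage lockers opened.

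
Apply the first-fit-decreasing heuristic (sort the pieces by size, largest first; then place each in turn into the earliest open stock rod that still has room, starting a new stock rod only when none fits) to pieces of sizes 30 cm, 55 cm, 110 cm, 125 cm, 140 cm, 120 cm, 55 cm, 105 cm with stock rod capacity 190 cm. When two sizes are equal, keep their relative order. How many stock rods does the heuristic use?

Sorted descending: 140, 125, 120, 110, 105, 55, 55, 30.
  140 → stock rod 1 (new)  [load 140/190]
  125 → stock rod 2 (new)  [load 125/190]
  120 → stock rod 3 (new)  [load 120/190]
  110 → stock rod 4 (new)  [load 110/190]
  105 → stock rod 5 (new)  [load 105/190]
  55 → stock rod 2  [load 180/190]
  55 → stock rod 3  [load 175/190]
  30 → stock rod 1  [load 170/190]
5 stock rods opened.

5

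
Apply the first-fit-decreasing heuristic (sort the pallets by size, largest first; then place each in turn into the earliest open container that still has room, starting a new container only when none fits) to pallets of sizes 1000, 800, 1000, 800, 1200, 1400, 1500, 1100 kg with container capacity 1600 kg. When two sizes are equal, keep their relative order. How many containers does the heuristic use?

7

Sorted descending: 1500, 1400, 1200, 1100, 1000, 1000, 800, 800.
  1500 → container 1 (new)  [load 1500/1600]
  1400 → container 2 (new)  [load 1400/1600]
  1200 → container 3 (new)  [load 1200/1600]
  1100 → container 4 (new)  [load 1100/1600]
  1000 → container 5 (new)  [load 1000/1600]
  1000 → container 6 (new)  [load 1000/1600]
  800 → container 7 (new)  [load 800/1600]
  800 → container 7  [load 1600/1600]
7 containers opened.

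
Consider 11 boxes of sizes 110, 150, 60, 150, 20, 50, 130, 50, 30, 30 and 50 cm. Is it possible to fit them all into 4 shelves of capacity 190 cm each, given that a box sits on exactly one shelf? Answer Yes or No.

No

Total = 830 cm; ⌈830/190⌉ = 5.
At least 5 shelves are required, but only 4 are allowed.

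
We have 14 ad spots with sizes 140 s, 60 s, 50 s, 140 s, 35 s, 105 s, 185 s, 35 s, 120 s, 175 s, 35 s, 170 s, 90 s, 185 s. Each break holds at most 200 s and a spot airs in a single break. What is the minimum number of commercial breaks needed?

9

Total = 185 + 185 + 175 + 170 + 140 + 140 + 120 + 105 + 90 + 60 + 50 + 35 + 35 + 35 = 1525 s.
Lower bound: ⌈1525/200⌉ = 8 commercial breaks.
A packing using 9 commercial breaks:
  break 1: 185 = 185
  break 2: 185 = 185
  break 3: 175 = 175
  break 4: 170 = 170
  break 5: 140 + 60 = 200
  break 6: 140 + 50 = 190
  break 7: 120 + 35 + 35 = 190
  break 8: 105 + 90 = 195
  break 9: 35 = 35
No arrangement into 8 commercial breaks stays within capacity, so 9 is optimal.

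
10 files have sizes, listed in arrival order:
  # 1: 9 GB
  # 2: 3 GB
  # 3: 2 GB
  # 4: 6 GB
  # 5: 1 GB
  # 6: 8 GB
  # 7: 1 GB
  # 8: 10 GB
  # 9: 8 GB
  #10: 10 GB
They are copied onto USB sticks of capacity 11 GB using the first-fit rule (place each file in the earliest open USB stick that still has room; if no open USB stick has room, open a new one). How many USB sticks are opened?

6

  9 → USB stick 1 (new)  [load 9/11]
  3 → USB stick 2 (new)  [load 3/11]
  2 → USB stick 1  [load 11/11]
  6 → USB stick 2  [load 9/11]
  1 → USB stick 2  [load 10/11]
  8 → USB stick 3 (new)  [load 8/11]
  1 → USB stick 2  [load 11/11]
  10 → USB stick 4 (new)  [load 10/11]
  8 → USB stick 5 (new)  [load 8/11]
  10 → USB stick 6 (new)  [load 10/11]
6 USB sticks opened.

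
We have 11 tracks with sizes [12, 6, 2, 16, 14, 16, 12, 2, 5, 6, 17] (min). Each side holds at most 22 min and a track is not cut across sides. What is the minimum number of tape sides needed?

6

Total = 17 + 16 + 16 + 14 + 12 + 12 + 6 + 6 + 5 + 2 + 2 = 108 min.
Lower bound: ⌈108/22⌉ = 5 tape sides.
Also, 6 tracks each exceed 11 min, and no two of those can share a side, so at least 6 tape sides are needed.
A packing using 6 tape sides:
  side 1: 17 + 5 = 22
  side 2: 16 + 6 = 22
  side 3: 16 + 6 = 22
  side 4: 14 + 2 + 2 = 18
  side 5: 12 = 12
  side 6: 12 = 12
This matches the lower bound, so 6 is optimal.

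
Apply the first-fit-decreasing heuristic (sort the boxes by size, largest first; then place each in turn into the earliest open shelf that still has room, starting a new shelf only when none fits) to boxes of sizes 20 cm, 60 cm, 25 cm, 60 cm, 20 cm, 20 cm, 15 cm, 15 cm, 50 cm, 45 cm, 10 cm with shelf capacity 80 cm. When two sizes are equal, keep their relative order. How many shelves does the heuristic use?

Sorted descending: 60, 60, 50, 45, 25, 20, 20, 20, 15, 15, 10.
  60 → shelf 1 (new)  [load 60/80]
  60 → shelf 2 (new)  [load 60/80]
  50 → shelf 3 (new)  [load 50/80]
  45 → shelf 4 (new)  [load 45/80]
  25 → shelf 3  [load 75/80]
  20 → shelf 1  [load 80/80]
  20 → shelf 2  [load 80/80]
  20 → shelf 4  [load 65/80]
  15 → shelf 4  [load 80/80]
  15 → shelf 5 (new)  [load 15/80]
  10 → shelf 5  [load 25/80]
5 shelves opened.

5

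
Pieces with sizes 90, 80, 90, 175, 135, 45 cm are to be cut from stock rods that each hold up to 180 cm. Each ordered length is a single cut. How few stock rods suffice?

Total = 175 + 135 + 90 + 90 + 80 + 45 = 615 cm.
Lower bound: ⌈615/180⌉ = 4 stock rods.
A packing using 4 stock rods:
  stock rod 1: 175 = 175
  stock rod 2: 135 + 45 = 180
  stock rod 3: 90 + 90 = 180
  stock rod 4: 80 = 80
This matches the lower bound, so 4 is optimal.

4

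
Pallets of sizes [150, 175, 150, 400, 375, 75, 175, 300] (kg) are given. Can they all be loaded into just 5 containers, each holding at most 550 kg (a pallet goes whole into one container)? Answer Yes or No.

Yes

A valid assignment using 4 containers:
  container 1: 400 + 150 = 550
  container 2: 375 + 175 = 550
  container 3: 300 + 175 + 75 = 550
  container 4: 150 = 150
That uses only 4 ≤ 5, so 5 containers are enough.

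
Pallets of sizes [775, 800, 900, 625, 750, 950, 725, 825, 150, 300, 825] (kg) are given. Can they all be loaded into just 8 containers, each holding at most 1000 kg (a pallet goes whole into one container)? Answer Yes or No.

Total = 7625 kg; ⌈7625/1000⌉ = 8.
9 pallets each exceed half the capacity and cannot share a container, forcing at least 9 containers.
At least 9 containers are required, but only 8 are allowed.

No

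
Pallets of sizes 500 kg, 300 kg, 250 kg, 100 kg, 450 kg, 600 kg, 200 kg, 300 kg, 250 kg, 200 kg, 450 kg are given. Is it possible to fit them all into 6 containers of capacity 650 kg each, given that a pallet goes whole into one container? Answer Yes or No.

Yes

A valid assignment using 6 containers:
  container 1: 600 = 600
  container 2: 500 + 100 = 600
  container 3: 450 + 200 = 650
  container 4: 450 + 200 = 650
  container 5: 300 + 300 = 600
  container 6: 250 + 250 = 500
Every load is within 650 kg, so 6 containers suffice.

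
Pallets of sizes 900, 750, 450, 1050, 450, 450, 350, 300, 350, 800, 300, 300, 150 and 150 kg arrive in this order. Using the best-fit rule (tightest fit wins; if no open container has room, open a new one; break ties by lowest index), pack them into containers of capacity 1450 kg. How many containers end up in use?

  900 → container 1 (new)  [load 900/1450]
  750 → container 2 (new)  [load 750/1450]
  450 → container 1  [load 1350/1450]
  1050 → container 3 (new)  [load 1050/1450]
  450 → container 2  [load 1200/1450]
  450 → container 4 (new)  [load 450/1450]
  350 → container 3  [load 1400/1450]
  300 → container 4  [load 750/1450]
  350 → container 4  [load 1100/1450]
  800 → container 5 (new)  [load 800/1450]
  300 → container 4  [load 1400/1450]
  300 → container 5  [load 1100/1450]
  150 → container 2  [load 1350/1450]
  150 → container 5  [load 1250/1450]
5 containers opened.

5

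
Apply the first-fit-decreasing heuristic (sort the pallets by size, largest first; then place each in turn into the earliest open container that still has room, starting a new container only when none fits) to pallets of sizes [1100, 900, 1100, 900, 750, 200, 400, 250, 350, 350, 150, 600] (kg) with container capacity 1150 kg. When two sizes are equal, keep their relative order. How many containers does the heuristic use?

Sorted descending: 1100, 1100, 900, 900, 750, 600, 400, 350, 350, 250, 200, 150.
  1100 → container 1 (new)  [load 1100/1150]
  1100 → container 2 (new)  [load 1100/1150]
  900 → container 3 (new)  [load 900/1150]
  900 → container 4 (new)  [load 900/1150]
  750 → container 5 (new)  [load 750/1150]
  600 → container 6 (new)  [load 600/1150]
  400 → container 5  [load 1150/1150]
  350 → container 6  [load 950/1150]
  350 → container 7 (new)  [load 350/1150]
  250 → container 3  [load 1150/1150]
  200 → container 4  [load 1100/1150]
  150 → container 6  [load 1100/1150]
7 containers opened.

7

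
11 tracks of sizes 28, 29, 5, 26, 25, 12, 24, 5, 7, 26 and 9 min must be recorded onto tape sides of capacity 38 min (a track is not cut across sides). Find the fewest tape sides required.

6

Total = 29 + 28 + 26 + 26 + 25 + 24 + 12 + 9 + 7 + 5 + 5 = 196 min.
Lower bound: ⌈196/38⌉ = 6 tape sides.
A packing using 6 tape sides:
  side 1: 29 + 9 = 38
  side 2: 28 + 7 = 35
  side 3: 26 + 12 = 38
  side 4: 26 + 5 + 5 = 36
  side 5: 25 = 25
  side 6: 24 = 24
This matches the lower bound, so 6 is optimal.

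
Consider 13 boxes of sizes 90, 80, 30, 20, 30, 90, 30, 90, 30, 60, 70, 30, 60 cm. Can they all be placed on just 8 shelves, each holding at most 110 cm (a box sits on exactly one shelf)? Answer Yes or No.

A valid assignment using 8 shelves:
  shelf 1: 90 + 20 = 110
  shelf 2: 90 = 90
  shelf 3: 90 = 90
  shelf 4: 80 + 30 = 110
  shelf 5: 70 + 30 = 100
  shelf 6: 60 + 30 = 90
  shelf 7: 60 + 30 = 90
  shelf 8: 30 = 30
Every load is within 110 cm, so 8 shelves suffice.

Yes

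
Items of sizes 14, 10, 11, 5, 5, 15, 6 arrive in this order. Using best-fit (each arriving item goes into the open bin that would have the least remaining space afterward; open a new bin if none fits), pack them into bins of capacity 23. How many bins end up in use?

4

  14 → bin 1 (new)  [load 14/23]
  10 → bin 2 (new)  [load 10/23]
  11 → bin 2  [load 21/23]
  5 → bin 1  [load 19/23]
  5 → bin 3 (new)  [load 5/23]
  15 → bin 3  [load 20/23]
  6 → bin 4 (new)  [load 6/23]
4 bins opened.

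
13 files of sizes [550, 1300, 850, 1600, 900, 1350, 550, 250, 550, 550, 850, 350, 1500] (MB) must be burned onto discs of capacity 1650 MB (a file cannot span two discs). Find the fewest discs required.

8

Total = 1600 + 1500 + 1350 + 1300 + 900 + 850 + 850 + 550 + 550 + 550 + 550 + 350 + 250 = 11150 MB.
Lower bound: ⌈11150/1650⌉ = 7 discs.
A packing using 8 discs:
  disc 1: 1600 = 1600
  disc 2: 1500 = 1500
  disc 3: 1350 + 250 = 1600
  disc 4: 1300 + 350 = 1650
  disc 5: 900 + 550 = 1450
  disc 6: 850 + 550 = 1400
  disc 7: 850 + 550 = 1400
  disc 8: 550 = 550
No arrangement into 7 discs stays within capacity, so 8 is optimal.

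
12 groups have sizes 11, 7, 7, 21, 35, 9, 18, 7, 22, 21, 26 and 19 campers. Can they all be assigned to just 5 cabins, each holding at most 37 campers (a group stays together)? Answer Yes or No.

Total = 203 campers; ⌈203/37⌉ = 6.
At least 6 cabins are required, but only 5 are allowed.

No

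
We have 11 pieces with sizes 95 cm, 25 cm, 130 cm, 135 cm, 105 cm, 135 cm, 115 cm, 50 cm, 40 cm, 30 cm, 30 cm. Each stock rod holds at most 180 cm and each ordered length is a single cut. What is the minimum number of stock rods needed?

Total = 135 + 135 + 130 + 115 + 105 + 95 + 50 + 40 + 30 + 30 + 25 = 890 cm.
Lower bound: ⌈890/180⌉ = 5 stock rods.
Also, 6 pieces each exceed 90 cm, and no two of those can share a stock rod, so at least 6 stock rods are needed.
A packing using 6 stock rods:
  stock rod 1: 135 + 40 = 175
  stock rod 2: 135 + 30 = 165
  stock rod 3: 130 + 50 = 180
  stock rod 4: 115 + 30 + 25 = 170
  stock rod 5: 105 = 105
  stock rod 6: 95 = 95
This matches the lower bound, so 6 is optimal.

6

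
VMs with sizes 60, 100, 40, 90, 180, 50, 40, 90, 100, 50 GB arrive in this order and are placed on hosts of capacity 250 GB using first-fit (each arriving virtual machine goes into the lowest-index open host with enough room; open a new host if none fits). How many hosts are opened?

4

  60 → host 1 (new)  [load 60/250]
  100 → host 1  [load 160/250]
  40 → host 1  [load 200/250]
  90 → host 2 (new)  [load 90/250]
  180 → host 3 (new)  [load 180/250]
  50 → host 1  [load 250/250]
  40 → host 2  [load 130/250]
  90 → host 2  [load 220/250]
  100 → host 4 (new)  [load 100/250]
  50 → host 3  [load 230/250]
4 hosts opened.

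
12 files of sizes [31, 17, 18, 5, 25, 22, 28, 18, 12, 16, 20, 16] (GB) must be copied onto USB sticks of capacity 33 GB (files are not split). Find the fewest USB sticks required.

9

Total = 31 + 28 + 25 + 22 + 20 + 18 + 18 + 17 + 16 + 16 + 12 + 5 = 228 GB.
Lower bound: ⌈228/33⌉ = 7 USB sticks.
Also, 8 files each exceed 33/2 GB, and no two of those can share a USB stick, so at least 8 USB sticks are needed.
A packing using 9 USB sticks:
  USB stick 1: 31 = 31
  USB stick 2: 28 + 5 = 33
  USB stick 3: 25 = 25
  USB stick 4: 22 = 22
  USB stick 5: 20 + 12 = 32
  USB stick 6: 18 = 18
  USB stick 7: 18 = 18
  USB stick 8: 17 + 16 = 33
  USB stick 9: 16 = 16
No arrangement into 8 USB sticks stays within capacity, so 9 is optimal.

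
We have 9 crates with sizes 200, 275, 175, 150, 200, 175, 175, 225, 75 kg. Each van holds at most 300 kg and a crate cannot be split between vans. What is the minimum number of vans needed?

8

Total = 275 + 225 + 200 + 200 + 175 + 175 + 175 + 150 + 75 = 1650 kg.
Lower bound: ⌈1650/300⌉ = 6 vans.
Also, 7 crates each exceed 150 kg, and no two of those can share a van, so at least 7 vans are needed.
A packing using 8 vans:
  van 1: 275 = 275
  van 2: 225 + 75 = 300
  van 3: 200 = 200
  van 4: 200 = 200
  van 5: 175 = 175
  van 6: 175 = 175
  van 7: 175 = 175
  van 8: 150 = 150
No arrangement into 7 vans stays within capacity, so 8 is optimal.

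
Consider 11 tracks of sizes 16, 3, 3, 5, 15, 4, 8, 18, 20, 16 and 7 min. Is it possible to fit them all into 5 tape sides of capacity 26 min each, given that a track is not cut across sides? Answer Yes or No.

A valid assignment using 5 tape sides:
  side 1: 20 + 5 = 25
  side 2: 18 + 8 = 26
  side 3: 16 + 7 + 3 = 26
  side 4: 16 + 4 + 3 = 23
  side 5: 15 = 15
Every load is within 26 min, so 5 tape sides suffice.

Yes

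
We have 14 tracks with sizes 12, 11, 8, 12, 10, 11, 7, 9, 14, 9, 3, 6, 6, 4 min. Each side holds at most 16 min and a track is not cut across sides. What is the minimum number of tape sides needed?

9

Total = 14 + 12 + 12 + 11 + 11 + 10 + 9 + 9 + 8 + 7 + 6 + 6 + 4 + 3 = 122 min.
Lower bound: ⌈122/16⌉ = 8 tape sides.
A packing using 9 tape sides:
  side 1: 14 = 14
  side 2: 12 + 4 = 16
  side 3: 12 + 3 = 15
  side 4: 11 = 11
  side 5: 11 = 11
  side 6: 10 + 6 = 16
  side 7: 9 + 7 = 16
  side 8: 9 + 6 = 15
  side 9: 8 = 8
No arrangement into 8 tape sides stays within capacity, so 9 is optimal.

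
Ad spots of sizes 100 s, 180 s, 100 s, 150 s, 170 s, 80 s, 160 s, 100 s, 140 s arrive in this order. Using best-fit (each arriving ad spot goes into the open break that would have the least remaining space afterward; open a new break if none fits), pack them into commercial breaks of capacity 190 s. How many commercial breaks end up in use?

  100 → break 1 (new)  [load 100/190]
  180 → break 2 (new)  [load 180/190]
  100 → break 3 (new)  [load 100/190]
  150 → break 4 (new)  [load 150/190]
  170 → break 5 (new)  [load 170/190]
  80 → break 1  [load 180/190]
  160 → break 6 (new)  [load 160/190]
  100 → break 7 (new)  [load 100/190]
  140 → break 8 (new)  [load 140/190]
8 commercial breaks opened.

8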